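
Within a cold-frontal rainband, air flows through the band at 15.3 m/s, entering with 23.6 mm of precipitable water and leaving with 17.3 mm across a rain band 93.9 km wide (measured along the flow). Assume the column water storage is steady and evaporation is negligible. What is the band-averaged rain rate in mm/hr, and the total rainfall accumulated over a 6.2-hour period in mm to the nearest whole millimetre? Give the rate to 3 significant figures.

Column moisture flux per unit crosswind length is F = V × PW.
Inflow: F_in = 15.3 × 23.6 = 361.08 mm·m/s
Outflow: F_out = 15.3 × 17.3 = 264.69 mm·m/s
Steady-state rate R = (F_in − F_out)/L = (361.08 − 264.69) / 93900 m = 1.027e-03 mm/s.
R = 1.027e-03 × 3600 = 3.70 mm/hr.
Over 6.2 h: total = 3.70 × 6.2 = 22.94 ≈ 23 mm.

R ≈ 3.70 mm/hr; total ≈ 23 mm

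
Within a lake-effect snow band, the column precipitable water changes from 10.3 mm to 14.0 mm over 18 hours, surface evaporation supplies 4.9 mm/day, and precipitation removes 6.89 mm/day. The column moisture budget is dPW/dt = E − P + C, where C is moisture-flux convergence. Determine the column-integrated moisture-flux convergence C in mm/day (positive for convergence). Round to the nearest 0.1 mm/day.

C ≈ 6.9 mm/day

dPW/dt = (14.0 − 10.3) mm / (18/24 day) = +4.933 mm/day.
C = dPW/dt − E + P = (+4.933) − 4.9 + 6.89 = 6.9 mm/day.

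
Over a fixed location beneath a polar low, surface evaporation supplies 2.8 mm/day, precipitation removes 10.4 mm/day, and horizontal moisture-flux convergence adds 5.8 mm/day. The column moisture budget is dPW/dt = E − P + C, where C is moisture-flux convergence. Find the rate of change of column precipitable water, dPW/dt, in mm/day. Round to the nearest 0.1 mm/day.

dPW/dt ≈ -1.8 mm/day

dPW/dt = E − P + C = 2.8 − 10.4 + (5.8) = -1.8 mm/day.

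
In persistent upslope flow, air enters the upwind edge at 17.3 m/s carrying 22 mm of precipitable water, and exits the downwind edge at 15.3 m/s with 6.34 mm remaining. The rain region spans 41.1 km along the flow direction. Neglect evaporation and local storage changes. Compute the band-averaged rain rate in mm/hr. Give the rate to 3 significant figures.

R ≈ 24.8 mm/hr

Column moisture flux per unit crosswind length is F = V × PW.
Inflow: F_in = 17.3 × 22 = 380.6 mm·m/s
Outflow: F_out = 15.3 × 6.34 = 97.002 mm·m/s
Steady-state rate R = (F_in − F_out)/L = (380.6 − 97.002) / 41100 m = 6.900e-03 mm/s.
R = 6.900e-03 × 3600 = 24.8 mm/hr.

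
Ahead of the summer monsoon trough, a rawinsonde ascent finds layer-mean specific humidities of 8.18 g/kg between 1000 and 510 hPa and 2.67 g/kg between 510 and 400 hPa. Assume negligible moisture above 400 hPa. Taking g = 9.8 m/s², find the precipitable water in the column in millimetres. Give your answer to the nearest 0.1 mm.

Precipitable water is the column-integrated vapour mass per unit area: PW = (1/g) Σ q̄ Δp, with q in kg/kg and Δp in Pa (1 kg/m² of water = 1 mm).
Layer 1000–510 hPa: Δp = 490 hPa = 49000 Pa, q̄ = 0.00818 kg/kg → 0.00818 × 49000 / 9.8 = 40.90 mm
Layer 510–400 hPa: Δp = 110 hPa = 11000 Pa, q̄ = 0.00267 kg/kg → 0.00267 × 11000 / 9.8 = 3.00 mm
PW = 40.90 + 3.00 = 43.90 ≈ 43.9 mm.

PW ≈ 43.9 mm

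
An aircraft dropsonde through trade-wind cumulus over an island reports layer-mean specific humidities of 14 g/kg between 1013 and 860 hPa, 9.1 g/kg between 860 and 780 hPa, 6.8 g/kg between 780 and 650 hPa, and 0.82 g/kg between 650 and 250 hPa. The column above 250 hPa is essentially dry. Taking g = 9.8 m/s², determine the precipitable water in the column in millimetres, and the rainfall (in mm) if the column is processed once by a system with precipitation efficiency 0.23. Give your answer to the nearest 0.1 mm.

Precipitable water is the column-integrated vapour mass per unit area: PW = (1/g) Σ q̄ Δp, with q in kg/kg and Δp in Pa (1 kg/m² of water = 1 mm).
Layer 1013–860 hPa: Δp = 153 hPa = 15300 Pa, q̄ = 0.014 kg/kg → 0.014 × 15300 / 9.8 = 21.86 mm
Layer 860–780 hPa: Δp = 80 hPa = 8000 Pa, q̄ = 0.0091 kg/kg → 0.0091 × 8000 / 9.8 = 7.43 mm
Layer 780–650 hPa: Δp = 130 hPa = 13000 Pa, q̄ = 0.0068 kg/kg → 0.0068 × 13000 / 9.8 = 9.02 mm
Layer 650–250 hPa: Δp = 400 hPa = 40000 Pa, q̄ = 0.00082 kg/kg → 0.00082 × 40000 / 9.8 = 3.35 mm
PW = 21.86 + 7.43 + 9.02 + 3.35 = 41.66 ≈ 41.7 mm.
Rainfall = ε × PW = 0.23 × 41.7 = 9.6 mm.

PW ≈ 41.7 mm; rainfall ≈ 9.6 mm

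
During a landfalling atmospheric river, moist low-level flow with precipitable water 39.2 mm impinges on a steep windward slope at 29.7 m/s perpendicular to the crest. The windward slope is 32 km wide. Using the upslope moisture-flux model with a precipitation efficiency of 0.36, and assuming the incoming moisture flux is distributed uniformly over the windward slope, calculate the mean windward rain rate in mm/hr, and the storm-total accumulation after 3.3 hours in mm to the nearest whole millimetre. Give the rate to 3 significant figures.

Incoming column moisture flux per unit ridge length: F = V × PW = 29.7 × 39.2 = 1164.24 mm·m/s.
Spread over the 32 km slope with efficiency ε = 0.36: R = ε·F/W = 0.36 × 1164.24 / 32000 m = 1.310e-02 mm/s.
R = 1.310e-02 × 3600 = 47.2 mm/hr.
Over 3.3 h: total = 47.2 × 3.3 = 155.76 ≈ 156 mm.

R ≈ 47.2 mm/hr; total ≈ 156 mm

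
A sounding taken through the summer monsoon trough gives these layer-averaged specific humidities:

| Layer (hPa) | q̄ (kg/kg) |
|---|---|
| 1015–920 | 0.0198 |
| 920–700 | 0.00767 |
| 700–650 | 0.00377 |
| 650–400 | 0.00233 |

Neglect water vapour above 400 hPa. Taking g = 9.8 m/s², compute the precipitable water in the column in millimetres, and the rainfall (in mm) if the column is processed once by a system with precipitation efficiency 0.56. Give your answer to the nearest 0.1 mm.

Precipitable water is the column-integrated vapour mass per unit area: PW = (1/g) Σ q̄ Δp, with q in kg/kg and Δp in Pa (1 kg/m² of water = 1 mm).
Layer 1015–920 hPa: Δp = 95 hPa = 9500 Pa, q̄ = 0.0198 kg/kg → 0.0198 × 9500 / 9.8 = 19.19 mm
Layer 920–700 hPa: Δp = 220 hPa = 22000 Pa, q̄ = 0.00767 kg/kg → 0.00767 × 22000 / 9.8 = 17.22 mm
Layer 700–650 hPa: Δp = 50 hPa = 5000 Pa, q̄ = 0.00377 kg/kg → 0.00377 × 5000 / 9.8 = 1.92 mm
Layer 650–400 hPa: Δp = 250 hPa = 25000 Pa, q̄ = 0.00233 kg/kg → 0.00233 × 25000 / 9.8 = 5.94 mm
PW = 19.19 + 17.22 + 1.92 + 5.94 = 44.27 ≈ 44.3 mm.
Rainfall = ε × PW = 0.56 × 44.3 = 24.8 mm.

PW ≈ 44.3 mm; rainfall ≈ 24.8 mm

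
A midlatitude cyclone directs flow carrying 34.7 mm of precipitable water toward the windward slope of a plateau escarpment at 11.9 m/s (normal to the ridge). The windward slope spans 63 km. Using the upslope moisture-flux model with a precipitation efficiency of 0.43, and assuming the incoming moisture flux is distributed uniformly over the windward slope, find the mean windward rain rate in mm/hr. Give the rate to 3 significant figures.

Incoming column moisture flux per unit ridge length: F = V × PW = 11.9 × 34.7 = 412.93 mm·m/s.
Spread over the 63 km slope with efficiency ε = 0.43: R = ε·F/W = 0.43 × 412.93 / 63000 m = 2.818e-03 mm/s.
R = 2.818e-03 × 3600 = 10.1 mm/hr.

R ≈ 10.1 mm/hr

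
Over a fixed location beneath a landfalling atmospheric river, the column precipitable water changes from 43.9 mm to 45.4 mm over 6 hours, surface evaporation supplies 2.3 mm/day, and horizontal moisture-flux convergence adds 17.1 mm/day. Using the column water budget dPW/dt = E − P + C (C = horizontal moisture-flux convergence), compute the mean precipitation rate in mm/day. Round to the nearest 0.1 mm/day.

P ≈ 13.4 mm/day

dPW/dt = (45.4 − 43.9) mm / (6/24 day) = +6.000 mm/day.
P = E + C − dPW/dt = 2.3 + (17.1) − (+6.000) = 13.4 mm/day.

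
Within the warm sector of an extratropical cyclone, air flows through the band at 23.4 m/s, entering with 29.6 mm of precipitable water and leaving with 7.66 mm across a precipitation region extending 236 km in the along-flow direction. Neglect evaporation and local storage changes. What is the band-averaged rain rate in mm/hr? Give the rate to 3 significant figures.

R ≈ 7.83 mm/hr

Column moisture flux per unit crosswind length is F = V × PW.
Inflow: F_in = 23.4 × 29.6 = 692.64 mm·m/s
Outflow: F_out = 23.4 × 7.66 = 179.244 mm·m/s
Steady-state rate R = (F_in − F_out)/L = (692.64 − 179.244) / 236000 m = 2.175e-03 mm/s.
R = 2.175e-03 × 3600 = 7.83 mm/hr.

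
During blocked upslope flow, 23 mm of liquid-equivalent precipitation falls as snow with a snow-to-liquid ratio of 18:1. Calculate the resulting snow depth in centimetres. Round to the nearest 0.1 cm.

snow depth ≈ 41.4 cm

Snow depth = liquid × ratio = 23 mm × 18 = 414 mm = 41.4 cm.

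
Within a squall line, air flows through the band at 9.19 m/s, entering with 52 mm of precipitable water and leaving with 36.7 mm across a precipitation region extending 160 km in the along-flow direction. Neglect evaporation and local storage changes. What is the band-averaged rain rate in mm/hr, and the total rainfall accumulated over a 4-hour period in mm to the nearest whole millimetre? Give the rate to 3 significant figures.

Column moisture flux per unit crosswind length is F = V × PW.
Inflow: F_in = 9.19 × 52 = 477.88 mm·m/s
Outflow: F_out = 9.19 × 36.7 = 337.273 mm·m/s
Steady-state rate R = (F_in − F_out)/L = (477.88 − 337.273) / 160000 m = 8.788e-04 mm/s.
R = 8.788e-04 × 3600 = 3.16 mm/hr.
Over 4 h: total = 3.16 × 4 = 12.64 ≈ 13 mm.

R ≈ 3.16 mm/hr; total ≈ 13 mm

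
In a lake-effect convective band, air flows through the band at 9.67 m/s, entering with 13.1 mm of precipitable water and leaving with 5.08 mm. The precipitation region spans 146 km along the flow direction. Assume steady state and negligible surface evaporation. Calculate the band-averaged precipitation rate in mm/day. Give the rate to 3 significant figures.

R ≈ 45.9 mm/day

Column moisture flux per unit crosswind length is F = V × PW.
Inflow: F_in = 9.67 × 13.1 = 126.677 mm·m/s
Outflow: F_out = 9.67 × 5.08 = 49.1236 mm·m/s
Steady-state rate R = (F_in − F_out)/L = (126.677 − 49.1236) / 146000 m = 5.312e-04 mm/s.
R = 5.312e-04 × 3600 × 24 = 45.9 mm/day.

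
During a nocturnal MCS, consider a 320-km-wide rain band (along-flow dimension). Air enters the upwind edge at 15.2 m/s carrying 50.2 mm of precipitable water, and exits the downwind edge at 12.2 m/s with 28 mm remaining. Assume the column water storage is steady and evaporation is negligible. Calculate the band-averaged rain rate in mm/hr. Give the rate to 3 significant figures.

Column moisture flux per unit crosswind length is F = V × PW.
Inflow: F_in = 15.2 × 50.2 = 763.04 mm·m/s
Outflow: F_out = 12.2 × 28 = 341.6 mm·m/s
Steady-state rate R = (F_in − F_out)/L = (763.04 − 341.6) / 320000 m = 1.317e-03 mm/s.
R = 1.317e-03 × 3600 = 4.74 mm/hr.

R ≈ 4.74 mm/hr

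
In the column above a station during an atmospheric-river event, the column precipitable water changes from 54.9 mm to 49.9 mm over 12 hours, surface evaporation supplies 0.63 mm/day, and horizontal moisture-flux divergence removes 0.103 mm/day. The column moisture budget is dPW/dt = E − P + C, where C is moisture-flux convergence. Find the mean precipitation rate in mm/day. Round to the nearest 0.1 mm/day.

dPW/dt = (49.9 − 54.9) mm / (12/24 day) = -10.000 mm/day.
P = E + C − dPW/dt = 0.63 + (-0.103) − (-10.000) = 10.5 mm/day.

P ≈ 10.5 mm/day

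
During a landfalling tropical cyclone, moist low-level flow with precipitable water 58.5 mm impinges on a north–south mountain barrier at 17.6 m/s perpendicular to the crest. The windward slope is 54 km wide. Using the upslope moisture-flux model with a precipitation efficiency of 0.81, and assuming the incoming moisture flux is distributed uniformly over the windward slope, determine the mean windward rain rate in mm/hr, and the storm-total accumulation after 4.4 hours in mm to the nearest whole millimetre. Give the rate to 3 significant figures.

R ≈ 55.6 mm/hr; total ≈ 245 mm

Incoming column moisture flux per unit ridge length: F = V × PW = 17.6 × 58.5 = 1029.6 mm·m/s.
Spread over the 54 km slope with efficiency ε = 0.81: R = ε·F/W = 0.81 × 1029.6 / 54000 m = 1.544e-02 mm/s.
R = 1.544e-02 × 3600 = 55.6 mm/hr.
Over 4.4 h: total = 55.6 × 4.4 = 244.64 ≈ 245 mm.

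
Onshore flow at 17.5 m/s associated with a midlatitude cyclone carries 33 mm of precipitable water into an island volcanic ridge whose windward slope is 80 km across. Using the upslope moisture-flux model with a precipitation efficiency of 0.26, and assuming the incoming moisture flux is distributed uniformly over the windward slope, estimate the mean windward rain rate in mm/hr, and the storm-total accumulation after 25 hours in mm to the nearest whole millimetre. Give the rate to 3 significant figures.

Incoming column moisture flux per unit ridge length: F = V × PW = 17.5 × 33 = 577.5 mm·m/s.
Spread over the 80 km slope with efficiency ε = 0.26: R = ε·F/W = 0.26 × 577.5 / 80000 m = 1.877e-03 mm/s.
R = 1.877e-03 × 3600 = 6.76 mm/hr.
Over 25 h: total = 6.76 × 25 = 169 mm.

R ≈ 6.76 mm/hr; total ≈ 169 mm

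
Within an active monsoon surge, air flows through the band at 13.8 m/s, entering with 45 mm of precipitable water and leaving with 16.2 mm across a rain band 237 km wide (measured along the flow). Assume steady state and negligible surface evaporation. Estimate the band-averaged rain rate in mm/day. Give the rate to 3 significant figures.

R ≈ 145 mm/day

Column moisture flux per unit crosswind length is F = V × PW.
Inflow: F_in = 13.8 × 45 = 621 mm·m/s
Outflow: F_out = 13.8 × 16.2 = 223.56 mm·m/s
Steady-state rate R = (F_in − F_out)/L = (621 − 223.56) / 237000 m = 1.677e-03 mm/s.
R = 1.677e-03 × 3600 × 24 = 145 mm/day.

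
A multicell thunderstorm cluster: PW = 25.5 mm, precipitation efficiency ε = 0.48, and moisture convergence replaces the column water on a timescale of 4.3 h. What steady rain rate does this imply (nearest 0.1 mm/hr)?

R ≈ 2.8 mm/hr

Each overturning extracts ε × PW = 0.48 × 25.5 = 12.24 mm.
Rate = ε·PW / τ = 12.24 / 4.3 h = 2.8 mm/hr.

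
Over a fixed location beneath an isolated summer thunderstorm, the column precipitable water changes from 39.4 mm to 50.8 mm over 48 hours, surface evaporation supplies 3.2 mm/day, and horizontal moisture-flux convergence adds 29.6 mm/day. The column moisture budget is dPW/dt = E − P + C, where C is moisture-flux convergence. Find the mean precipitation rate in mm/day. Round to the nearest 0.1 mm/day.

P ≈ 27.1 mm/day

dPW/dt = (50.8 − 39.4) mm / (48/24 day) = +5.700 mm/day.
P = E + C − dPW/dt = 3.2 + (29.6) − (+5.700) = 27.1 mm/day.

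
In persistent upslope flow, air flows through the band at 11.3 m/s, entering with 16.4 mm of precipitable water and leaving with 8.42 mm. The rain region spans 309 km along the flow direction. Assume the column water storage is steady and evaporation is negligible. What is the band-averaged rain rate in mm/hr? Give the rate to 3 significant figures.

Column moisture flux per unit crosswind length is F = V × PW.
Inflow: F_in = 11.3 × 16.4 = 185.32 mm·m/s
Outflow: F_out = 11.3 × 8.42 = 95.146 mm·m/s
Steady-state rate R = (F_in − F_out)/L = (185.32 − 95.146) / 309000 m = 2.918e-04 mm/s.
R = 2.918e-04 × 3600 = 1.05 mm/hr.

R ≈ 1.05 mm/hr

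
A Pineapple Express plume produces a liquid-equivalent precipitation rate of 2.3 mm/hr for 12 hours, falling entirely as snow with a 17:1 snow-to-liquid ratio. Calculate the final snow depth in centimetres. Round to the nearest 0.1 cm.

Liquid-equivalent depth = 2.3 × 12 = 27.6 mm.
Snow depth = 27.6 mm × 17 = 469.2 mm = 46.9 cm.

snow depth ≈ 46.9 cm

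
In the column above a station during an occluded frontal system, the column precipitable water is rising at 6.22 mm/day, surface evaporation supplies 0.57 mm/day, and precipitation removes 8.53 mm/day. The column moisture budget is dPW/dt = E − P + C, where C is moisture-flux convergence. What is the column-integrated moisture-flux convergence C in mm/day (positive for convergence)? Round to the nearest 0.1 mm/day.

C ≈ 14.2 mm/day

dPW/dt = +6.22 mm/day.
C = dPW/dt − E + P = (+6.22) − 0.57 + 8.53 = 14.2 mm/day.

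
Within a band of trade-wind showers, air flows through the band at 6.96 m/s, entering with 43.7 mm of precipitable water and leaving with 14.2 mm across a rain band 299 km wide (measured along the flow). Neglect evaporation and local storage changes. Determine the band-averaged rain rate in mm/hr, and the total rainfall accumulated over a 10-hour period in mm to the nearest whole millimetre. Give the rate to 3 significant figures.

R ≈ 2.47 mm/hr; total ≈ 25 mm

Column moisture flux per unit crosswind length is F = V × PW.
Inflow: F_in = 6.96 × 43.7 = 304.152 mm·m/s
Outflow: F_out = 6.96 × 14.2 = 98.832 mm·m/s
Steady-state rate R = (F_in − F_out)/L = (304.152 − 98.832) / 299000 m = 6.867e-04 mm/s.
R = 6.867e-04 × 3600 = 2.47 mm/hr.
Over 10 h: total = 2.47 × 10 = 24.7 ≈ 25 mm.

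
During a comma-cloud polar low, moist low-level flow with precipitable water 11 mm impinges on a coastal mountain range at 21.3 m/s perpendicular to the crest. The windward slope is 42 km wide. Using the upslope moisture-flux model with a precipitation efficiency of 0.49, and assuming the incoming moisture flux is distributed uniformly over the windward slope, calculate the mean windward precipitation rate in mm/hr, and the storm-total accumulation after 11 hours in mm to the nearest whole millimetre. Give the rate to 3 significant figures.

Incoming column moisture flux per unit ridge length: F = V × PW = 21.3 × 11 = 234.3 mm·m/s.
Spread over the 42 km slope with efficiency ε = 0.49: R = ε·F/W = 0.49 × 234.3 / 42000 m = 2.733e-03 mm/s.
R = 2.733e-03 × 3600 = 9.84 mm/hr.
Over 11 h: total = 9.84 × 11 = 108.24 ≈ 108 mm.

R ≈ 9.84 mm/hr; total ≈ 108 mm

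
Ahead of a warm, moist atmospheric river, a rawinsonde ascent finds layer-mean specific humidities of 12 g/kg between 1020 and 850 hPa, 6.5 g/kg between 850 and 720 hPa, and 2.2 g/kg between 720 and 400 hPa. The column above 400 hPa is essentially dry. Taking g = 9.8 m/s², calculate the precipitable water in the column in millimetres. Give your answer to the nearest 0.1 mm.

Precipitable water is the column-integrated vapour mass per unit area: PW = (1/g) Σ q̄ Δp, with q in kg/kg and Δp in Pa (1 kg/m² of water = 1 mm).
Layer 1020–850 hPa: Δp = 170 hPa = 17000 Pa, q̄ = 0.012 kg/kg → 0.012 × 17000 / 9.8 = 20.82 mm
Layer 850–720 hPa: Δp = 130 hPa = 13000 Pa, q̄ = 0.0065 kg/kg → 0.0065 × 13000 / 9.8 = 8.62 mm
Layer 720–400 hPa: Δp = 320 hPa = 32000 Pa, q̄ = 0.0022 kg/kg → 0.0022 × 32000 / 9.8 = 7.18 mm
PW = 20.82 + 8.62 + 7.18 = 36.62 ≈ 36.6 mm.

PW ≈ 36.6 mm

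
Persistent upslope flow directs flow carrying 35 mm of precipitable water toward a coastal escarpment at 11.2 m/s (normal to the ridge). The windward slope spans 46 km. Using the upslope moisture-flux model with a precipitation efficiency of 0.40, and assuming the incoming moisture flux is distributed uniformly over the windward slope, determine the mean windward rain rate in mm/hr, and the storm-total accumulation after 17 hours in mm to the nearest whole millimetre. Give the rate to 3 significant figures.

Incoming column moisture flux per unit ridge length: F = V × PW = 11.2 × 35 = 392 mm·m/s.
Spread over the 46 km slope with efficiency ε = 0.40: R = ε·F/W = 0.40 × 392 / 46000 m = 3.409e-03 mm/s.
R = 3.409e-03 × 3600 = 12.3 mm/hr.
Over 17 h: total = 12.3 × 17 = 209.1 ≈ 209 mm.

R ≈ 12.3 mm/hr; total ≈ 209 mm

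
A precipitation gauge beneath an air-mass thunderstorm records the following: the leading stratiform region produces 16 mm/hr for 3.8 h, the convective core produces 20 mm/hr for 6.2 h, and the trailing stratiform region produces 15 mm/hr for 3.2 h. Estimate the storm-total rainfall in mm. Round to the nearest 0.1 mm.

Total = Σ Rᵢ Δtᵢ = 16 × 3.8 + 20 × 6.2 + 15 × 3.2
      = 60.8 + 124 + 48 = 232.8 mm.

total ≈ 232.8 mm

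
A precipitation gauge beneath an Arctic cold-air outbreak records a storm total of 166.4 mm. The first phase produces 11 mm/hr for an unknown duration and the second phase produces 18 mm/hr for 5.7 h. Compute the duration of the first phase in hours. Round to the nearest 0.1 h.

duration ≈ 5.8 h

Known phases: 18 × 5.7 = 102.6 mm.
Remaining depth = 166.4 − 102.6 = 63.8 mm.
Duration = 63.8 / 11 = 5.8 h.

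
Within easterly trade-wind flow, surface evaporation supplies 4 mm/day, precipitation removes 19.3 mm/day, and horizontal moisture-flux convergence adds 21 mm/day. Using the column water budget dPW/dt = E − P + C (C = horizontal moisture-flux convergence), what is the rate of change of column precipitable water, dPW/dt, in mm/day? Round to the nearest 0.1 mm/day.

dPW/dt ≈ 5.7 mm/day

dPW/dt = E − P + C = 4 − 19.3 + (21) = 5.7 mm/day.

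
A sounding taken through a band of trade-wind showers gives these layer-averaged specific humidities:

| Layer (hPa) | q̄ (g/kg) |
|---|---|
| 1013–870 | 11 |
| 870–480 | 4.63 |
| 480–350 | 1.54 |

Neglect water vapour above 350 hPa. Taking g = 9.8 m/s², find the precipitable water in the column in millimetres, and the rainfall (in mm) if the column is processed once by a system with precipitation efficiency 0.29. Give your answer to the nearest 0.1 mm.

PW ≈ 36.5 mm; rainfall ≈ 10.6 mm

Precipitable water is the column-integrated vapour mass per unit area: PW = (1/g) Σ q̄ Δp, with q in kg/kg and Δp in Pa (1 kg/m² of water = 1 mm).
Layer 1013–870 hPa: Δp = 143 hPa = 14300 Pa, q̄ = 0.011 kg/kg → 0.011 × 14300 / 9.8 = 16.05 mm
Layer 870–480 hPa: Δp = 390 hPa = 39000 Pa, q̄ = 0.00463 kg/kg → 0.00463 × 39000 / 9.8 = 18.43 mm
Layer 480–350 hPa: Δp = 130 hPa = 13000 Pa, q̄ = 0.00154 kg/kg → 0.00154 × 13000 / 9.8 = 2.04 mm
PW = 16.05 + 18.43 + 2.04 = 36.52 ≈ 36.5 mm.
Rainfall = ε × PW = 0.29 × 36.5 = 10.6 mm.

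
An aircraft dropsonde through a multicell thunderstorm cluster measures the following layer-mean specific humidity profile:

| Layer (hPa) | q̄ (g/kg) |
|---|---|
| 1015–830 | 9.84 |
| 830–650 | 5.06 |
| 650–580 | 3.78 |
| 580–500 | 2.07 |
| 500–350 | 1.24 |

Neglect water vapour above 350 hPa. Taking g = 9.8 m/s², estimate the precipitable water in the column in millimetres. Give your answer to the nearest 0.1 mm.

PW ≈ 34.2 mm

Precipitable water is the column-integrated vapour mass per unit area: PW = (1/g) Σ q̄ Δp, with q in kg/kg and Δp in Pa (1 kg/m² of water = 1 mm).
Layer 1015–830 hPa: Δp = 185 hPa = 18500 Pa, q̄ = 0.00984 kg/kg → 0.00984 × 18500 / 9.8 = 18.58 mm
Layer 830–650 hPa: Δp = 180 hPa = 18000 Pa, q̄ = 0.00506 kg/kg → 0.00506 × 18000 / 9.8 = 9.29 mm
Layer 650–580 hPa: Δp = 70 hPa = 7000 Pa, q̄ = 0.00378 kg/kg → 0.00378 × 7000 / 9.8 = 2.70 mm
Layer 580–500 hPa: Δp = 80 hPa = 8000 Pa, q̄ = 0.00207 kg/kg → 0.00207 × 8000 / 9.8 = 1.69 mm
Layer 500–350 hPa: Δp = 150 hPa = 15000 Pa, q̄ = 0.00124 kg/kg → 0.00124 × 15000 / 9.8 = 1.90 mm
PW = 18.58 + 9.29 + 2.70 + 1.69 + 1.90 = 34.16 ≈ 34.2 mm.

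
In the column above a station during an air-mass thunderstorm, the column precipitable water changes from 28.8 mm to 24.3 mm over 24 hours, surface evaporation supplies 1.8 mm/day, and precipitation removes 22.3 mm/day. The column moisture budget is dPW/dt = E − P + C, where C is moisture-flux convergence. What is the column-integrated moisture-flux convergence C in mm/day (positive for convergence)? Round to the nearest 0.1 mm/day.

dPW/dt = (24.3 − 28.8) mm / (24/24 day) = -4.500 mm/day.
C = dPW/dt − E + P = (-4.500) − 1.8 + 22.3 = 16.0 mm/day.

C ≈ 16.0 mm/day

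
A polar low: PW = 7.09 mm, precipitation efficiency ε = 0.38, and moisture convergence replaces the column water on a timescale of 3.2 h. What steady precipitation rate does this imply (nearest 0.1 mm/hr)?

R ≈ 0.8 mm/hr

Each overturning extracts ε × PW = 0.38 × 7.09 = 2.6942 mm.
Rate = ε·PW / τ = 2.6942 / 3.2 h = 0.8 mm/hr.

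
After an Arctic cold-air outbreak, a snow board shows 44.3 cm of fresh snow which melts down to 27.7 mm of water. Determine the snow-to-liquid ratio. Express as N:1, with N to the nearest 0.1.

ratio ≈ 16.0

Ratio = snow depth / SWE = 443 mm / 27.7 mm = 16.0, i.e. 16.0:1.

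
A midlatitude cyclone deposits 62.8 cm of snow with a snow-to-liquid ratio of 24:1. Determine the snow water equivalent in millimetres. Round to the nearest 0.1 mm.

SWE = snow depth / ratio = 62.8 cm / 24 = 2.617 cm = 26.2 mm.

SWE ≈ 26.2 mm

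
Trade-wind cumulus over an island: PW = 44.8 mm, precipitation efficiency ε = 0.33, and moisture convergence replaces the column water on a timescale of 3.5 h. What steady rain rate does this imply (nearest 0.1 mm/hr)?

Each overturning extracts ε × PW = 0.33 × 44.8 = 14.784 mm.
Rate = ε·PW / τ = 14.784 / 3.5 h = 4.2 mm/hr.

R ≈ 4.2 mm/hr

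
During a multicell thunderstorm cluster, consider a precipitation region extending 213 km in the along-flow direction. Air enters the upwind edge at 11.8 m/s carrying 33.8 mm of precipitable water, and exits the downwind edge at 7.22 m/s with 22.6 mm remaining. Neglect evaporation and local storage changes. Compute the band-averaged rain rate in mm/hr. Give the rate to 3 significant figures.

Column moisture flux per unit crosswind length is F = V × PW.
Inflow: F_in = 11.8 × 33.8 = 398.84 mm·m/s
Outflow: F_out = 7.22 × 22.6 = 163.172 mm·m/s
Steady-state rate R = (F_in − F_out)/L = (398.84 − 163.172) / 213000 m = 1.106e-03 mm/s.
R = 1.106e-03 × 3600 = 3.98 mm/hr.

R ≈ 3.98 mm/hr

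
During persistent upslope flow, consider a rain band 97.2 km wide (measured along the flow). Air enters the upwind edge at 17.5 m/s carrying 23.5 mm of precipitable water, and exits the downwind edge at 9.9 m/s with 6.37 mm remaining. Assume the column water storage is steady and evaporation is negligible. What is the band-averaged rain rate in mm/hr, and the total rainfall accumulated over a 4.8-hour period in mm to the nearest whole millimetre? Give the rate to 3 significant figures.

Column moisture flux per unit crosswind length is F = V × PW.
Inflow: F_in = 17.5 × 23.5 = 411.25 mm·m/s
Outflow: F_out = 9.9 × 6.37 = 63.063 mm·m/s
Steady-state rate R = (F_in − F_out)/L = (411.25 − 63.063) / 97200 m = 3.582e-03 mm/s.
R = 3.582e-03 × 3600 = 12.9 mm/hr.
Over 4.8 h: total = 12.9 × 4.8 = 61.92 ≈ 62 mm.

R ≈ 12.9 mm/hr; total ≈ 62 mm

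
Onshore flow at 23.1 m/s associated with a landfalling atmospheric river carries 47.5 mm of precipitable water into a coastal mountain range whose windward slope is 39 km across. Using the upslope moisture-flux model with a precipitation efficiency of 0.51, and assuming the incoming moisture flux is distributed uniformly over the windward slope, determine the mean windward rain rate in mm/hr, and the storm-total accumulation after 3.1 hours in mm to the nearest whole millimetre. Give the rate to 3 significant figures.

Incoming column moisture flux per unit ridge length: F = V × PW = 23.1 × 47.5 = 1097.25 mm·m/s.
Spread over the 39 km slope with efficiency ε = 0.51: R = ε·F/W = 0.51 × 1097.25 / 39000 m = 1.435e-02 mm/s.
R = 1.435e-02 × 3600 = 51.7 mm/hr.
Over 3.1 h: total = 51.7 × 3.1 = 160.27 ≈ 160 mm.

R ≈ 51.7 mm/hr; total ≈ 160 mm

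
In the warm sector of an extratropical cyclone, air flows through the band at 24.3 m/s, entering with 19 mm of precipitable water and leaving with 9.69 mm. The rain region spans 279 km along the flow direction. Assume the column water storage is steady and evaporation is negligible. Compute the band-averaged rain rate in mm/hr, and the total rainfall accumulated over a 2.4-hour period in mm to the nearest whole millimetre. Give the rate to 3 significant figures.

R ≈ 2.92 mm/hr; total ≈ 7 mm

Column moisture flux per unit crosswind length is F = V × PW.
Inflow: F_in = 24.3 × 19 = 461.7 mm·m/s
Outflow: F_out = 24.3 × 9.69 = 235.467 mm·m/s
Steady-state rate R = (F_in − F_out)/L = (461.7 − 235.467) / 279000 m = 8.109e-04 mm/s.
R = 8.109e-04 × 3600 = 2.92 mm/hr.
Over 2.4 h: total = 2.92 × 2.4 = 7.008 ≈ 7 mm.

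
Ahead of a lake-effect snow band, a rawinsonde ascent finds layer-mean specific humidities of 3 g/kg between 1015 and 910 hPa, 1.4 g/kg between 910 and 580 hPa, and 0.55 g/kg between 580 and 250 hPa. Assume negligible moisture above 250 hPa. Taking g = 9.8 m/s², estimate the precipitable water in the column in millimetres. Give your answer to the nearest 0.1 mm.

Precipitable water is the column-integrated vapour mass per unit area: PW = (1/g) Σ q̄ Δp, with q in kg/kg and Δp in Pa (1 kg/m² of water = 1 mm).
Layer 1015–910 hPa: Δp = 105 hPa = 10500 Pa, q̄ = 0.003 kg/kg → 0.003 × 10500 / 9.8 = 3.21 mm
Layer 910–580 hPa: Δp = 330 hPa = 33000 Pa, q̄ = 0.0014 kg/kg → 0.0014 × 33000 / 9.8 = 4.71 mm
Layer 580–250 hPa: Δp = 330 hPa = 33000 Pa, q̄ = 0.00055 kg/kg → 0.00055 × 33000 / 9.8 = 1.85 mm
PW = 3.21 + 4.71 + 1.85 = 9.77 ≈ 9.8 mm.

PW ≈ 9.8 mm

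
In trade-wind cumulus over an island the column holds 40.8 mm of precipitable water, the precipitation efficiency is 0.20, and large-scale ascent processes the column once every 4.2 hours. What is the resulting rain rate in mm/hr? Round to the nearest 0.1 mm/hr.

R ≈ 1.9 mm/hr

Each overturning extracts ε × PW = 0.20 × 40.8 = 8.16 mm.
Rate = ε·PW / τ = 8.16 / 4.2 h = 1.9 mm/hr.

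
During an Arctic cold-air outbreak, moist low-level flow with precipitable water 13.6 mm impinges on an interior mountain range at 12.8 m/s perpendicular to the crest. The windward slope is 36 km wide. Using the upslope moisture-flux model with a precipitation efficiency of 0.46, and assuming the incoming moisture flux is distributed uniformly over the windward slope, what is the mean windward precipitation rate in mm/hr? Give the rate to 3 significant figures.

R ≈ 8.01 mm/hr

Incoming column moisture flux per unit ridge length: F = V × PW = 12.8 × 13.6 = 174.08 mm·m/s.
Spread over the 36 km slope with efficiency ε = 0.46: R = ε·F/W = 0.46 × 174.08 / 36000 m = 2.224e-03 mm/s.
R = 2.224e-03 × 3600 = 8.01 mm/hr.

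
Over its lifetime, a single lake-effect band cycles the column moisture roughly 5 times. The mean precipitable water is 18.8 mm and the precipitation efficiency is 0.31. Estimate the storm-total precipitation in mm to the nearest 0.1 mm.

Each cycle deposits ε × PW = 0.31 × 18.8 = 5.828 mm.
Over 5 cycles: 5 × 5.828 = 29.1 mm.

precipitation ≈ 29.1 mm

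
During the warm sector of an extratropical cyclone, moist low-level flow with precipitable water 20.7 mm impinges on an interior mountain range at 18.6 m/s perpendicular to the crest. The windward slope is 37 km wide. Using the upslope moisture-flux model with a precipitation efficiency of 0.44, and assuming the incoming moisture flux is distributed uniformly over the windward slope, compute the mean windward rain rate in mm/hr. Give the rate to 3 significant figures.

R ≈ 16.5 mm/hr

Incoming column moisture flux per unit ridge length: F = V × PW = 18.6 × 20.7 = 385.02 mm·m/s.
Spread over the 37 km slope with efficiency ε = 0.44: R = ε·F/W = 0.44 × 385.02 / 37000 m = 4.579e-03 mm/s.
R = 4.579e-03 × 3600 = 16.5 mm/hr.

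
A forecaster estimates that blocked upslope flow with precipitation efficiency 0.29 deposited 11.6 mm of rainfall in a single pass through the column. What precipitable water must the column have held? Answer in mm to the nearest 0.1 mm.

PW ≈ 40.0 mm

PW = rainfall / ε = 11.6 / 0.29 = 40.0 mm.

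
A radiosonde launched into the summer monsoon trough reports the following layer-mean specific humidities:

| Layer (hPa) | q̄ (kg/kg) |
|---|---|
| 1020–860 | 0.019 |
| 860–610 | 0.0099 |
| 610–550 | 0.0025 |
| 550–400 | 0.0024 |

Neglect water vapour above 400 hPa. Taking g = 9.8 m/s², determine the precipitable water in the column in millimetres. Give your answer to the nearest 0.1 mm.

PW ≈ 61.5 mm

Precipitable water is the column-integrated vapour mass per unit area: PW = (1/g) Σ q̄ Δp, with q in kg/kg and Δp in Pa (1 kg/m² of water = 1 mm).
Layer 1020–860 hPa: Δp = 160 hPa = 16000 Pa, q̄ = 0.019 kg/kg → 0.019 × 16000 / 9.8 = 31.02 mm
Layer 860–610 hPa: Δp = 250 hPa = 25000 Pa, q̄ = 0.0099 kg/kg → 0.0099 × 25000 / 9.8 = 25.26 mm
Layer 610–550 hPa: Δp = 60 hPa = 6000 Pa, q̄ = 0.0025 kg/kg → 0.0025 × 6000 / 9.8 = 1.53 mm
Layer 550–400 hPa: Δp = 150 hPa = 15000 Pa, q̄ = 0.0024 kg/kg → 0.0024 × 15000 / 9.8 = 3.67 mm
PW = 31.02 + 25.26 + 1.53 + 3.67 = 61.48 ≈ 61.5 mm.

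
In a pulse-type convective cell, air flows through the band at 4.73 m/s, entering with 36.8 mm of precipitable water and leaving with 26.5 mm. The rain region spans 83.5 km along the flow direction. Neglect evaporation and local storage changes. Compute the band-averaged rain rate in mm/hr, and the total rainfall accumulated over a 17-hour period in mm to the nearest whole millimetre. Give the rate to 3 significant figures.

R ≈ 2.10 mm/hr; total ≈ 36 mm

Column moisture flux per unit crosswind length is F = V × PW.
Inflow: F_in = 4.73 × 36.8 = 174.064 mm·m/s
Outflow: F_out = 4.73 × 26.5 = 125.345 mm·m/s
Steady-state rate R = (F_in − F_out)/L = (174.064 − 125.345) / 83500 m = 5.835e-04 mm/s.
R = 5.835e-04 × 3600 = 2.10 mm/hr.
Over 17 h: total = 2.10 × 17 = 35.7 ≈ 36 mm.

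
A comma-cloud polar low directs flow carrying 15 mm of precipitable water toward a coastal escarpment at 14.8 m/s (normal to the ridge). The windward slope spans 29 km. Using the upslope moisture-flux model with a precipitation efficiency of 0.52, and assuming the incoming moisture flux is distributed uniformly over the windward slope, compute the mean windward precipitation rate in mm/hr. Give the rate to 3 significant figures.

Incoming column moisture flux per unit ridge length: F = V × PW = 14.8 × 15 = 222 mm·m/s.
Spread over the 29 km slope with efficiency ε = 0.52: R = ε·F/W = 0.52 × 222 / 29000 m = 3.981e-03 mm/s.
R = 3.981e-03 × 3600 = 14.3 mm/hr.

R ≈ 14.3 mm/hr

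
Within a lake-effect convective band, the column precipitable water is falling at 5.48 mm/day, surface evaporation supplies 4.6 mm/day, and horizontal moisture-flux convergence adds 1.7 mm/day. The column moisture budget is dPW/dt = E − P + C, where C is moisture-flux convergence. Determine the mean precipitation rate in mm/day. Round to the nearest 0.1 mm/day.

P ≈ 11.8 mm/day

dPW/dt = -5.48 mm/day.
P = E + C − dPW/dt = 4.6 + (1.7) − (-5.48) = 11.8 mm/day.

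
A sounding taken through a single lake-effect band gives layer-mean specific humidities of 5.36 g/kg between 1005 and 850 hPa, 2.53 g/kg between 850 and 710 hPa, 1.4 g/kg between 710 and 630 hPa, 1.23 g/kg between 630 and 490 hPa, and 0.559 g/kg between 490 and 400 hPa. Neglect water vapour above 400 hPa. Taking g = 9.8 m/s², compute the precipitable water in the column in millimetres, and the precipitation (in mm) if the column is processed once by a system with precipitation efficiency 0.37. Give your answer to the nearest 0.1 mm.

Precipitable water is the column-integrated vapour mass per unit area: PW = (1/g) Σ q̄ Δp, with q in kg/kg and Δp in Pa (1 kg/m² of water = 1 mm).
Layer 1005–850 hPa: Δp = 155 hPa = 15500 Pa, q̄ = 0.00536 kg/kg → 0.00536 × 15500 / 9.8 = 8.48 mm
Layer 850–710 hPa: Δp = 140 hPa = 14000 Pa, q̄ = 0.00253 kg/kg → 0.00253 × 14000 / 9.8 = 3.61 mm
Layer 710–630 hPa: Δp = 80 hPa = 8000 Pa, q̄ = 0.0014 kg/kg → 0.0014 × 8000 / 9.8 = 1.14 mm
Layer 630–490 hPa: Δp = 140 hPa = 14000 Pa, q̄ = 0.00123 kg/kg → 0.00123 × 14000 / 9.8 = 1.76 mm
Layer 490–400 hPa: Δp = 90 hPa = 9000 Pa, q̄ = 0.000559 kg/kg → 0.000559 × 9000 / 9.8 = 0.51 mm
PW = 8.48 + 3.61 + 1.14 + 1.76 + 0.51 = 15.50 ≈ 15.5 mm.
Precipitation = ε × PW = 0.37 × 15.5 = 5.7 mm.

PW ≈ 15.5 mm; precipitation ≈ 5.7 mm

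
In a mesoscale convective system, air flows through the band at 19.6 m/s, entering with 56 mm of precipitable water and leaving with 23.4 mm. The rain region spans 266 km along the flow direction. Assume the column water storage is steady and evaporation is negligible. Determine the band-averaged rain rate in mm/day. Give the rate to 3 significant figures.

R ≈ 208 mm/day

Column moisture flux per unit crosswind length is F = V × PW.
Inflow: F_in = 19.6 × 56 = 1097.6 mm·m/s
Outflow: F_out = 19.6 × 23.4 = 458.64 mm·m/s
Steady-state rate R = (F_in − F_out)/L = (1097.6 − 458.64) / 266000 m = 2.402e-03 mm/s.
R = 2.402e-03 × 3600 × 24 = 208 mm/day.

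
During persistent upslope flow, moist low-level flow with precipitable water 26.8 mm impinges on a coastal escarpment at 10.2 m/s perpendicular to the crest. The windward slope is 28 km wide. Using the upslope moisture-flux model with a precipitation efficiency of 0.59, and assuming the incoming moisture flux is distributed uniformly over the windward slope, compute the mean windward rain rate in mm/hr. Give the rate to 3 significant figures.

R ≈ 20.7 mm/hr

Incoming column moisture flux per unit ridge length: F = V × PW = 10.2 × 26.8 = 273.36 mm·m/s.
Spread over the 28 km slope with efficiency ε = 0.59: R = ε·F/W = 0.59 × 273.36 / 28000 m = 5.760e-03 mm/s.
R = 5.760e-03 × 3600 = 20.7 mm/hr.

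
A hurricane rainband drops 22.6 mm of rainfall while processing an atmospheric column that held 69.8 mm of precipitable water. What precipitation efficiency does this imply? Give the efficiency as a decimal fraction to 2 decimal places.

ε ≈ 0.32

ε = rainfall / PW = 22.6 / 69.8 = 0.32.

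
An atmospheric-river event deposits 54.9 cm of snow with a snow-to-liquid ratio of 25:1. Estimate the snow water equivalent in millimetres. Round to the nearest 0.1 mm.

SWE = snow depth / ratio = 54.9 cm / 25 = 2.196 cm = 22.0 mm.

SWE ≈ 22.0 mm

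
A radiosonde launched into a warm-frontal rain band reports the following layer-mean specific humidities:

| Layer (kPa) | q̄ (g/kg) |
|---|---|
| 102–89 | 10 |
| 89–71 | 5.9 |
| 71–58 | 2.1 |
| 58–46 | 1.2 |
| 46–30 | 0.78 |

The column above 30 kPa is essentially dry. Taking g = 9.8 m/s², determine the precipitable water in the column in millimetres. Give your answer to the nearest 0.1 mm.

Precipitable water is the column-integrated vapour mass per unit area: PW = (1/g) Σ q̄ Δp, with q in kg/kg and Δp in Pa (1 kg/m² of water = 1 mm).
Layer 102–89 kPa: Δp = 130 hPa = 13000 Pa, q̄ = 0.01 kg/kg → 0.01 × 13000 / 9.8 = 13.27 mm
Layer 89–71 kPa: Δp = 180 hPa = 18000 Pa, q̄ = 0.0059 kg/kg → 0.0059 × 18000 / 9.8 = 10.84 mm
Layer 71–58 kPa: Δp = 130 hPa = 13000 Pa, q̄ = 0.0021 kg/kg → 0.0021 × 13000 / 9.8 = 2.79 mm
Layer 58–46 kPa: Δp = 120 hPa = 12000 Pa, q̄ = 0.0012 kg/kg → 0.0012 × 12000 / 9.8 = 1.47 mm
Layer 46–30 kPa: Δp = 160 hPa = 16000 Pa, q̄ = 0.00078 kg/kg → 0.00078 × 16000 / 9.8 = 1.27 mm
PW = 13.27 + 10.84 + 2.79 + 1.47 + 1.27 = 29.64 ≈ 29.6 mm.

PW ≈ 29.6 mm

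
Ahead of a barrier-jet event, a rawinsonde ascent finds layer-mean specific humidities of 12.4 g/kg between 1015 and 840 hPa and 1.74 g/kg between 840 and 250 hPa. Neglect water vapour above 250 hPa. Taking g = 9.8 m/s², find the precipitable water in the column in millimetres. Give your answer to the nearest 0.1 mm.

PW ≈ 32.6 mm

Precipitable water is the column-integrated vapour mass per unit area: PW = (1/g) Σ q̄ Δp, with q in kg/kg and Δp in Pa (1 kg/m² of water = 1 mm).
Layer 1015–840 hPa: Δp = 175 hPa = 17500 Pa, q̄ = 0.0124 kg/kg → 0.0124 × 17500 / 9.8 = 22.14 mm
Layer 840–250 hPa: Δp = 590 hPa = 59000 Pa, q̄ = 0.00174 kg/kg → 0.00174 × 59000 / 9.8 = 10.48 mm
PW = 22.14 + 10.48 = 32.62 ≈ 32.6 mm.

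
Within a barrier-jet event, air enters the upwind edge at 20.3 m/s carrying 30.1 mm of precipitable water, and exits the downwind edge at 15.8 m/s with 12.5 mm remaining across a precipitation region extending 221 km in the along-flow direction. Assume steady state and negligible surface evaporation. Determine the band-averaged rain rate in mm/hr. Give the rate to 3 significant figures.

Column moisture flux per unit crosswind length is F = V × PW.
Inflow: F_in = 20.3 × 30.1 = 611.03 mm·m/s
Outflow: F_out = 15.8 × 12.5 = 197.5 mm·m/s
Steady-state rate R = (F_in − F_out)/L = (611.03 − 197.5) / 221000 m = 1.871e-03 mm/s.
R = 1.871e-03 × 3600 = 6.74 mm/hr.

R ≈ 6.74 mm/hr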